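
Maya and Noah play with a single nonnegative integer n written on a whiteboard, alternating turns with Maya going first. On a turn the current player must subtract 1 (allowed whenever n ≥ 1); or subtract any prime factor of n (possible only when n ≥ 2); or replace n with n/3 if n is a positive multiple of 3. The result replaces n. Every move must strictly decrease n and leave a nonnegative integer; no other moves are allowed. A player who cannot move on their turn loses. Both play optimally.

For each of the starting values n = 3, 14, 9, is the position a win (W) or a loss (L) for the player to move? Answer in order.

3: W, 14: L, 9: W

Positions with no move are L. A position that does have a move is losing for the player to move precisely when every available move leads to a winning position for the opponent. Fill in the labels:
n=0: no move → L
n=1: W (go to 0, an L position)
n=2: W (go to 0, an L position)
n=3: W (go to 0, an L position)
n=4: L (options 2(W), 3(W) are all W)
n=5: W (go to 0, an L position)
n=6: W (go to 4, an L position)
n=7: W (go to 0, an L position)
n=8: L (options 6(W), 7(W) are all W)
n=9: W (go to 8, an L position)
n=10: W (go to 8, an L position)
n=11: W (go to 0, an L position)
n=12: W (go to 4, an L position)
n=13: W (go to 0, an L position)
n=14: L (options 7(W), 12(W), 13(W) are all W)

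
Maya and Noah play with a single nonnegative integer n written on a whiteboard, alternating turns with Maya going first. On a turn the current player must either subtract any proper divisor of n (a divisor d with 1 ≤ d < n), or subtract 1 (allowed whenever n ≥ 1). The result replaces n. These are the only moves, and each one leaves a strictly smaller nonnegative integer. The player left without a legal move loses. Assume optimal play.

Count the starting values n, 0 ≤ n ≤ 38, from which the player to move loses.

Use the standard recursion: the mover loses at a terminal position; elsewhere, the mover wins exactly when some move hands the opponent an L position.
n=0: no move → L
n=1: can move to 0, which is L ⇒ W
n=2: the only move is to 1(W), a W ⇒ L
n=3: can move to 2, which is L ⇒ W
n=4: can move to 2, which is L ⇒ W
n=5: the only move is to 4(W), a W ⇒ L
n=6: can move to 5, which is L ⇒ W
n=7: the only move is to 6(W), a W ⇒ L
n=8: can move to 7, which is L ⇒ W
n=9: moves to 6(W), 8(W); every one is W ⇒ L
n=10: can move to 5, which is L ⇒ W
n=11: the only move is to 10(W), a W ⇒ L
n=12: can move to 9, which is L ⇒ W
n=13: the only move is to 12(W), a W ⇒ L
n=14: can move to 7, which is L ⇒ W
n=15: moves to 10(W), 12(W), 14(W); every one is W ⇒ L
n=16: can move to 15, which is L ⇒ W
n=17: the only move is to 16(W), a W ⇒ L
n=18: can move to 9, which is L ⇒ W
n=19: the only move is to 18(W), a W ⇒ L
n=20: can move to 15, which is L ⇒ W
n=21: moves to 14(W), 18(W), 20(W); every one is W ⇒ L
n=22: can move to 11, which is L ⇒ W
n=23: the only move is to 22(W), a W ⇒ L
n=24: can move to 21, which is L ⇒ W
n=25: moves to 20(W), 24(W); every one is W ⇒ L
n=26: can move to 13, which is L ⇒ W
n=27: moves to 18(W), 24(W), 26(W); every one is W ⇒ L
n=28: can move to 21, which is L ⇒ W
n=29: the only move is to 28(W), a W ⇒ L
n=30: can move to 15, which is L ⇒ W
n=31: the only move is to 30(W), a W ⇒ L
n=32: can move to 31, which is L ⇒ W
n=33: moves to 22(W), 30(W), 32(W); every one is W ⇒ L
n=34: can move to 17, which is L ⇒ W
n=35: moves to 28(W), 30(W), 34(W); every one is W ⇒ L
n=36: can move to 27, which is L ⇒ W
n=37: the only move is to 36(W), a W ⇒ L
n=38: can move to 19, which is L ⇒ W
L entries with 0 ≤ n ≤ 38: n = 0, 2, 5, 7, 9, 11, 13, 15, 17, 19, 21, 23, 25, 27, 29, 31, 33, 35, 37; that makes 19.

19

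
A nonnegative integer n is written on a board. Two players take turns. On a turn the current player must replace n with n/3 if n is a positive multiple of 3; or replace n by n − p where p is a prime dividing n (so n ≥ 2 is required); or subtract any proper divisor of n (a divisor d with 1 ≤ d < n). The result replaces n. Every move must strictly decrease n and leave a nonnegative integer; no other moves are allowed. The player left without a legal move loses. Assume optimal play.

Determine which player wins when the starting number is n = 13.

The first player wins.

Use the standard recursion: the mover loses at a terminal position; elsewhere, the mover wins exactly when some move hands the opponent an L position.
n=0: no move → L
n=1: no move → L
n=2: can move to 0, which is L ⇒ W
n=3: can move to 0, which is L ⇒ W
n=4: moves to 2(W), 3(W); every one is W ⇒ L
n=5: can move to 0, which is L ⇒ W
n=6: can move to 4, which is L ⇒ W
n=7: can move to 0, which is L ⇒ W
n=8: can move to 4, which is L ⇒ W
n=9: moves to 3(W), 6(W), 8(W); every one is W ⇒ L
n=10: can move to 9, which is L ⇒ W
n=11: can move to 0, which is L ⇒ W
n=12: can move to 4, which is L ⇒ W
n=13: can move to 0, which is L ⇒ W
From 13 the player to move can move to 0, reaching an L position.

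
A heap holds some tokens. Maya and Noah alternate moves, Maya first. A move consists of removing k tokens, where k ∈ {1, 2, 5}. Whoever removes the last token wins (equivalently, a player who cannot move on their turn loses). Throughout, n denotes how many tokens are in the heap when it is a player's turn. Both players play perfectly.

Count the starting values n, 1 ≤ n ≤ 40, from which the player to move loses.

13

Label each position W (a win for the player to move) or L (a loss). A position with no legal move is L; any other position is W exactly when some move reaches an L, and L when every move reaches a W.
n=0: no move → L
n=1: →0(L), so W
n=2: →0(L), so W
n=3: →2(W), 1(W) — all W, so L
n=4: →3(L), so W
n=5: →3(L), so W
n=6: →5(W), 4(W), 1(W) — all W, so L
n=7: →6(L), so W
n=8: →6(L), so W
n=9: →8(W), 7(W), 4(W) — all W, so L
n=10: →9(L), so W
n=11: →9(L), so W
n=12: →11(W), 10(W), 7(W) — all W, so L
n=13: →12(L), so W
n=14: →12(L), so W
n=15: →14(W), 13(W), 10(W) — all W, so L
n=16: →15(L), so W
n=17: →15(L), so W
n=18: →17(W), 16(W), 13(W) — all W, so L
n=19: →18(L), so W
n=20: →18(L), so W
n=21: →20(W), 19(W), 16(W) — all W, so L
n=22: →21(L), so W
n=23: →21(L), so W
n=24: →23(W), 22(W), 19(W) — all W, so L
n=25: →24(L), so W
n=26: →24(L), so W
n=27: →26(W), 25(W), 22(W) — all W, so L
n=28: →27(L), so W
n=29: →27(L), so W
n=30: →29(W), 28(W), 25(W) — all W, so L
n=31: →30(L), so W
n=32: →30(L), so W
n=33: →32(W), 31(W), 28(W) — all W, so L
n=34: →33(L), so W
n=35: →33(L), so W
n=36: →35(W), 34(W), 31(W) — all W, so L
n=37: →36(L), so W
n=38: →36(L), so W
n=39: →38(W), 37(W), 34(W) — all W, so L
n=40: →39(L), so W
L entries with 1 ≤ n ≤ 40 (n=0 is outside the asked range and is not counted): n = 3, 6, 9, 12, 15, 18, 21, 24, 27, 30, 33, 36, 39; that makes 13.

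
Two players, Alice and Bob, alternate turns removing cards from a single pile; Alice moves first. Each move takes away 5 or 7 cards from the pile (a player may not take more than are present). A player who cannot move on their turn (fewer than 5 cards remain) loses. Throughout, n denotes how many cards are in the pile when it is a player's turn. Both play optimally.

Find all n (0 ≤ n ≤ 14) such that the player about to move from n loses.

0, 1, 2, 3, 4, 12, 13, 14

Build the W/L table. Terminal = L. A non-terminal position is W if it has a move to some L; otherwise it is L.
n=0: no move → L
n=1: no move → L
n=2: no move → L
n=3: no move → L
n=4: no move → L
n=5: can move to 0, which is L ⇒ W
n=6: can move to 1, which is L ⇒ W
n=7: can move to 2, which is L ⇒ W
n=8: can move to 3, which is L ⇒ W
n=9: can move to 4, which is L ⇒ W
n=10: can move to 3, which is L ⇒ W
n=11: can move to 4, which is L ⇒ W
n=12: moves to 7(W), 5(W); every one is W ⇒ L
n=13: moves to 8(W), 6(W); every one is W ⇒ L
n=14: moves to 9(W), 7(W); every one is W ⇒ L
Reading off the rows marked L gives the requested list; there are 8 such values of n.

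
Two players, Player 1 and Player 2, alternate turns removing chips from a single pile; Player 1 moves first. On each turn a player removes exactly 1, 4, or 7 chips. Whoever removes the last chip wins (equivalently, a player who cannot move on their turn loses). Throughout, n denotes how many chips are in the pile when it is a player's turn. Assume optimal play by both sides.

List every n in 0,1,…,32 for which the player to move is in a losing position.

0, 2, 5, 8, 10, 13, 16, 18, 21, 24, 26, 29, 32

Use the standard recursion: the mover loses at a terminal position; elsewhere, the mover wins exactly when some move hands the opponent an L position.
n=0: no move → L
n=1: →0(L), so W
n=2: →1(W) only, which is W, so L
n=3: →2(L), so W
n=4: →0(L), so W
n=5: →4(W), 1(W) — all W, so L
n=6: →5(L), so W
n=7: →0(L), so W
n=8: →7(W), 4(W), 1(W) — all W, so L
n=9: →8(L), so W
n=10: →9(W), 6(W), 3(W) — all W, so L
n=11: →10(L), so W
n=12: →8(L), so W
n=13: →12(W), 9(W), 6(W) — all W, so L
n=14: →13(L), so W
n=15: →8(L), so W
n=16: →15(W), 12(W), 9(W) — all W, so L
n=17: →16(L), so W
n=18: →17(W), 14(W), 11(W) — all W, so L
n=19: →18(L), so W
n=20: →16(L), so W
n=21: →20(W), 17(W), 14(W) — all W, so L
n=22: →21(L), so W
n=23: →16(L), so W
n=24: →23(W), 20(W), 17(W) — all W, so L
n=25: →24(L), so W
n=26: →25(W), 22(W), 19(W) — all W, so L
n=27: →26(L), so W
n=28: →24(L), so W
n=29: →28(W), 25(W), 22(W) — all W, so L
n=30: →29(L), so W
n=31: →24(L), so W
n=32: →31(W), 28(W), 25(W) — all W, so L
Reading off the rows marked L gives the requested list; there are 13 such values of n.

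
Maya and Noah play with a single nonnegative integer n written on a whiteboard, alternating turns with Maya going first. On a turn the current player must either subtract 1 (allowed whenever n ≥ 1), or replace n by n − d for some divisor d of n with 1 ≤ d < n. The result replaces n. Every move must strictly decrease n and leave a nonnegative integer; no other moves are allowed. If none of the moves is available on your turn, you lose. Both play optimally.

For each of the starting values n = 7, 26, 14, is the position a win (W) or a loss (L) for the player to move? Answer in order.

7: L, 26: W, 14: W

Build the W/L table. Terminal = L. A non-terminal position is W if it has a move to some L; otherwise it is L.
n=0: no move → L
n=1: can move to 0, which is L ⇒ W
n=2: the only move is to 1(W), a W ⇒ L
n=3: can move to 2, which is L ⇒ W
n=4: can move to 2, which is L ⇒ W
n=5: the only move is to 4(W), a W ⇒ L
n=6: can move to 5, which is L ⇒ W
n=7: the only move is to 6(W), a W ⇒ L
n=8: can move to 7, which is L ⇒ W
n=9: moves to 6(W), 8(W); every one is W ⇒ L
n=10: can move to 5, which is L ⇒ W
n=11: the only move is to 10(W), a W ⇒ L
n=12: can move to 9, which is L ⇒ W
n=13: the only move is to 12(W), a W ⇒ L
n=14: can move to 7, which is L ⇒ W
n=15: moves to 10(W), 12(W), 14(W); every one is W ⇒ L
n=16: can move to 15, which is L ⇒ W
n=17: the only move is to 16(W), a W ⇒ L
n=18: can move to 9, which is L ⇒ W
n=19: the only move is to 18(W), a W ⇒ L
n=20: can move to 15, which is L ⇒ W
n=21: moves to 14(W), 18(W), 20(W); every one is W ⇒ L
n=22: can move to 11, which is L ⇒ W
n=23: the only move is to 22(W), a W ⇒ L
n=24: can move to 21, which is L ⇒ W
n=25: moves to 20(W), 24(W); every one is W ⇒ L
n=26: can move to 13, which is L ⇒ W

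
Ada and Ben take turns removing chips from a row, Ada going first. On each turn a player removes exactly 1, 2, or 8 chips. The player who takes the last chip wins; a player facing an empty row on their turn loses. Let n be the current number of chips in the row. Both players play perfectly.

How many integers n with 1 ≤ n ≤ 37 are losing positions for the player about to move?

12

Compute win/loss labels from the base case upward. A position with no move is L. Any other position is W if it can reach an L in one move, else L.
n=0: no move → L
n=1: reaches L-position 0 → W
n=2: reaches L-position 0 → W
n=3: only reaches 2(W), 1(W), all W → L
n=4: reaches L-position 3 → W
n=5: reaches L-position 3 → W
n=6: only reaches 5(W), 4(W), all W → L
n=7: reaches L-position 6 → W
n=8: reaches L-position 6 → W
n=9: only reaches 8(W), 7(W), 1(W), all W → L
n=10: reaches L-position 9 → W
n=11: reaches L-position 9 → W
n=12: only reaches 11(W), 10(W), 4(W), all W → L
n=13: reaches L-position 12 → W
n=14: reaches L-position 12 → W
n=15: only reaches 14(W), 13(W), 7(W), all W → L
n=16: reaches L-position 15 → W
n=17: reaches L-position 15 → W
n=18: only reaches 17(W), 16(W), 10(W), all W → L
n=19: reaches L-position 18 → W
n=20: reaches L-position 18 → W
n=21: only reaches 20(W), 19(W), 13(W), all W → L
n=22: reaches L-position 21 → W
n=23: reaches L-position 21 → W
n=24: only reaches 23(W), 22(W), 16(W), all W → L
n=25: reaches L-position 24 → W
n=26: reaches L-position 24 → W
n=27: only reaches 26(W), 25(W), 19(W), all W → L
n=28: reaches L-position 27 → W
n=29: reaches L-position 27 → W
n=30: only reaches 29(W), 28(W), 22(W), all W → L
n=31: reaches L-position 30 → W
n=32: reaches L-position 30 → W
n=33: only reaches 32(W), 31(W), 25(W), all W → L
n=34: reaches L-position 33 → W
n=35: reaches L-position 33 → W
n=36: only reaches 35(W), 34(W), 28(W), all W → L
n=37: reaches L-position 36 → W
L entries with 1 ≤ n ≤ 37 (n=0 is outside the asked range and is not counted): n = 3, 6, 9, 12, 15, 18, 21, 24, 27, 30, 33, 36; that makes 12.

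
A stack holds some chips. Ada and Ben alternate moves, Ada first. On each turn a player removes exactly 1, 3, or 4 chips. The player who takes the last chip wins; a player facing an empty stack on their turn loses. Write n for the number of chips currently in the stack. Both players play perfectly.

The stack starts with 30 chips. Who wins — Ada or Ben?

Ben wins.

Build the W/L table. Terminal = L. A non-terminal position is W if it has a move to some L; otherwise it is L.
n=0: no move → L
n=1: →0(L), so W
n=2: →1(W) only, which is W, so L
n=3: →2(L), so W
n=4: →0(L), so W
n=5: →2(L), so W
n=6: →2(L), so W
n=7: →6(W), 4(W), 3(W) — all W, so L
n=8: →7(L), so W
n=9: →8(W), 6(W), 5(W) — all W, so L
n=10: →9(L), so W
n=11: →7(L), so W
n=12: →9(L), so W
n=13: →9(L), so W
n=14: →13(W), 11(W), 10(W) — all W, so L
n=15: →14(L), so W
n=16: →15(W), 13(W), 12(W) — all W, so L
n=17: →16(L), so W
n=18: →14(L), so W
n=19: →16(L), so W
n=20: →16(L), so W
n=21: →20(W), 18(W), 17(W) — all W, so L
n=22: →21(L), so W
n=23: →22(W), 20(W), 19(W) — all W, so L
n=24: →23(L), so W
n=25: →21(L), so W
n=26: →23(L), so W
n=27: →23(L), so W
n=28: →27(W), 25(W), 24(W) — all W, so L
n=29: →28(L), so W
n=30: →29(W), 27(W), 26(W) — all W, so L
Every move from 30 reaches a W position, so the mover loses.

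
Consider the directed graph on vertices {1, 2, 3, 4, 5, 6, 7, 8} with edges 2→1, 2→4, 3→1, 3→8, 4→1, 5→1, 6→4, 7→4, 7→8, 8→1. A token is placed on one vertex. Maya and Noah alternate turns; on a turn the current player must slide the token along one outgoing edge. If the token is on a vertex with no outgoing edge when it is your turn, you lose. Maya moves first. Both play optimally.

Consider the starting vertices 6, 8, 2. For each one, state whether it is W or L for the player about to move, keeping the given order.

6: L, 8: W, 2: W

Build the W/L table. Terminal = L. A non-terminal position is W if it has a move to some L; otherwise it is L.
Every edge goes from a vertex to one that appears earlier in the order 1, 8, 3, 4, 2, 7, 6, 5, so processing vertices in that order labels each vertex after all of its successors.
1: no outgoing edge → L
8: →1(L), so W
3: →1(L), so W
4: →1(L), so W
2: →1(L), so W
7: →4(W), 8(W) — all W, so L
6: →4(W) only, which is W, so L
5: →1(L), so W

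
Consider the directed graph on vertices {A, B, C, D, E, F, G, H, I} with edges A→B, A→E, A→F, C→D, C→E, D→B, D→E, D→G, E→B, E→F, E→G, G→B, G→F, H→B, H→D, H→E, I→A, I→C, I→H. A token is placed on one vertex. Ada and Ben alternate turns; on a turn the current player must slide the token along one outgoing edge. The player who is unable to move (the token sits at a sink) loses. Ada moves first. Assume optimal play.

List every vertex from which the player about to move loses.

Classify positions by backward induction: terminal positions (no move available) are L. From any other position, the mover wins iff some move reaches an L.
Every edge goes from a vertex to one that appears earlier in the order F, B, G, E, D, C, H, A, I, so processing vertices in that order labels each vertex after all of its successors.
F: no outgoing edge → L
B: no outgoing edge → L
G: reaches L-position B → W
E: reaches L-position B → W
D: reaches L-position B → W
C: only reaches D(W), E(W), all W → L
H: reaches L-position B → W
A: reaches L-position B → W
I: reaches L-position C → W
Reading off the rows marked L gives the requested list; there are 3 such vertices.

B, C, F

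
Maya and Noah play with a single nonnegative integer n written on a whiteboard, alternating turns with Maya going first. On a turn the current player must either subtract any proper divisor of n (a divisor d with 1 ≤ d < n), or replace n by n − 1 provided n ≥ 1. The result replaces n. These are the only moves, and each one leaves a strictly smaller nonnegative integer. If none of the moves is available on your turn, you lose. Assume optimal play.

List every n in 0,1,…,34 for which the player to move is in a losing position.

Compute win/loss labels from the base case upward. A position with no move is L. Any other position is W if it can reach an L in one move, else L.
n=0: no move → L
n=1: reaches L-position 0 → W
n=2: only reaches 1(W), which is W → L
n=3: reaches L-position 2 → W
n=4: reaches L-position 2 → W
n=5: only reaches 4(W), which is W → L
n=6: reaches L-position 5 → W
n=7: only reaches 6(W), which is W → L
n=8: reaches L-position 7 → W
n=9: only reaches 6(W), 8(W), all W → L
n=10: reaches L-position 5 → W
n=11: only reaches 10(W), which is W → L
n=12: reaches L-position 9 → W
n=13: only reaches 12(W), which is W → L
n=14: reaches L-position 7 → W
n=15: only reaches 10(W), 12(W), 14(W), all W → L
n=16: reaches L-position 15 → W
n=17: only reaches 16(W), which is W → L
n=18: reaches L-position 9 → W
n=19: only reaches 18(W), which is W → L
n=20: reaches L-position 15 → W
n=21: only reaches 14(W), 18(W), 20(W), all W → L
n=22: reaches L-position 11 → W
n=23: only reaches 22(W), which is W → L
n=24: reaches L-position 21 → W
n=25: only reaches 20(W), 24(W), all W → L
n=26: reaches L-position 13 → W
n=27: only reaches 18(W), 24(W), 26(W), all W → L
n=28: reaches L-position 21 → W
n=29: only reaches 28(W), which is W → L
n=30: reaches L-position 15 → W
n=31: only reaches 30(W), which is W → L
n=32: reaches L-position 31 → W
n=33: only reaches 22(W), 30(W), 32(W), all W → L
n=34: reaches L-position 17 → W
Reading off the rows marked L gives the requested list; there are 17 such values of n.

0, 2, 5, 7, 9, 11, 13, 15, 17, 19, 21, 23, 25, 27, 29, 31, 33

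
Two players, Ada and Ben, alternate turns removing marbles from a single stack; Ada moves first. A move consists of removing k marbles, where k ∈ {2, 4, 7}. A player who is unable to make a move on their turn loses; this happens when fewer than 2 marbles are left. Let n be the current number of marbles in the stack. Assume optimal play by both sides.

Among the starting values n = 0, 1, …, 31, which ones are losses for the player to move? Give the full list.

Label each position W (a win for the player to move) or L (a loss). A position with no legal move is L; any other position is W exactly when some move reaches an L, and L when every move reaches a W.
n=0: no move → L
n=1: no move → L
n=2: can move to 0, which is L ⇒ W
n=3: can move to 1, which is L ⇒ W
n=4: can move to 0, which is L ⇒ W
n=5: can move to 1, which is L ⇒ W
n=6: moves to 4(W), 2(W); every one is W ⇒ L
n=7: can move to 0, which is L ⇒ W
n=8: can move to 6, which is L ⇒ W
n=9: moves to 7(W), 5(W), 2(W); every one is W ⇒ L
n=10: can move to 6, which is L ⇒ W
n=11: can move to 9, which is L ⇒ W
n=12: moves to 10(W), 8(W), 5(W); every one is W ⇒ L
n=13: can move to 9, which is L ⇒ W
n=14: can move to 12, which is L ⇒ W
n=15: moves to 13(W), 11(W), 8(W); every one is W ⇒ L
n=16: can move to 12, which is L ⇒ W
n=17: can move to 15, which is L ⇒ W
n=18: moves to 16(W), 14(W), 11(W); every one is W ⇒ L
n=19: can move to 15, which is L ⇒ W
n=20: can move to 18, which is L ⇒ W
n=21: moves to 19(W), 17(W), 14(W); every one is W ⇒ L
n=22: can move to 18, which is L ⇒ W
n=23: can move to 21, which is L ⇒ W
n=24: moves to 22(W), 20(W), 17(W); every one is W ⇒ L
n=25: can move to 21, which is L ⇒ W
n=26: can move to 24, which is L ⇒ W
n=27: moves to 25(W), 23(W), 20(W); every one is W ⇒ L
n=28: can move to 24, which is L ⇒ W
n=29: can move to 27, which is L ⇒ W
n=30: moves to 28(W), 26(W), 23(W); every one is W ⇒ L
n=31: can move to 27, which is L ⇒ W
The losing starting values of n are exactly the entries labelled L in this table (11 of them).

0, 1, 6, 9, 12, 15, 18, 21, 24, 27, 30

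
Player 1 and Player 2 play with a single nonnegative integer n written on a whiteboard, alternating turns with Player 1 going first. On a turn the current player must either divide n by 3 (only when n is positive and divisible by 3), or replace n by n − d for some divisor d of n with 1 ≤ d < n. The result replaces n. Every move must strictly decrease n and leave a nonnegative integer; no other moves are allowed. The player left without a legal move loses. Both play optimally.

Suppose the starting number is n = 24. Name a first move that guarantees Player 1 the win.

Move to 23.

Compute win/loss labels from the base case upward. A position with no move is L. Any other position is W if it can reach an L in one move, else L.
n=0: no move → L
n=1: no move → L
n=2: →1(L), so W
n=3: →1(L), so W
n=4: →2(W), 3(W) — all W, so L
n=5: →4(L), so W
n=6: →4(L), so W
n=7: →6(W) only, which is W, so L
n=8: →4(L), so W
n=9: →3(W), 6(W), 8(W) — all W, so L
n=10: →9(L), so W
n=11: →10(W) only, which is W, so L
n=12: →4(L), so W
n=13: →12(W) only, which is W, so L
n=14: →7(L), so W
n=15: →5(W), 10(W), 12(W), 14(W) — all W, so L
n=16: →15(L), so W
n=17: →16(W) only, which is W, so L
n=18: →9(L), so W
n=19: →18(W) only, which is W, so L
n=20: →15(L), so W
n=21: →7(L), so W
n=22: →11(L), so W
n=23: →22(W) only, which is W, so L
n=24: →23(L), so W
From 24, the L positions reachable in one move are: 23.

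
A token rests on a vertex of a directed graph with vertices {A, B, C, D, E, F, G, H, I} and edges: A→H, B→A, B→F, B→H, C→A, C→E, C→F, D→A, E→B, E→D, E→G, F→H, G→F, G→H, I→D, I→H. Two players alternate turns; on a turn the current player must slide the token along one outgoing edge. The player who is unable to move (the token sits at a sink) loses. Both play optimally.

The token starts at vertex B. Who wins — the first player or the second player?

Label each position W (a win for the player to move) or L (a loss). A position with no legal move is L; any other position is W exactly when some move reaches an L, and L when every move reaches a W.
Every edge goes from a vertex to one that appears earlier in the order H, A, F, D, I, B, G, E, C, so processing vertices in that order labels each vertex after all of its successors.
H: no outgoing edge → L
A: →H(L), so W
F: →H(L), so W
D: →A(W) only, which is W, so L
I: →D(L), so W
B: →H(L), so W
G: →H(L), so W
E: →D(L), so W
C: →E(W), F(W), A(W) — all W, so L
The starting position B is W: the player to move should move to H, handing over an L position.

The first player wins.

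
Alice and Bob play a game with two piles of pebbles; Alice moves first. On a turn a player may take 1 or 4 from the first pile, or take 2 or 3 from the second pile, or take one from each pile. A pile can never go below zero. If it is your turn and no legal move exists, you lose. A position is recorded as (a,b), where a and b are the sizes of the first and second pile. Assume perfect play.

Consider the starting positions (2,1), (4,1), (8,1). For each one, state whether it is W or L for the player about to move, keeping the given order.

Positions with no move are L. A position that does have a move is losing for the player to move precisely when every available move leads to a winning position for the opponent. Fill in the labels:
No move ever increases a pile, so every position that can arise here has a ≤ 8 and b ≤ 1; it is enough to label the cells with 0 ≤ a ≤ 8 and 0 ≤ b ≤ 1.
Every move lowers a or b (never raises either), so fill the grid row by row in increasing a, and left to right within a row: each cell's successors are then already labelled.
      b=0  b=1
a=0:    L    L
a=1:    W    W
a=2:    L    L
a=3:    W    W
a=4:    W    W
a=5:    L    L
a=6:    W    W
a=7:    L    L
a=8:    W    W
Cells with no legal move (terminal, hence L): (0,0), (0,1).
The remaining L cells, each justified by listing all of its moves:
(2,0): the only move is to (1,0)(W), a W ⇒ L
(2,1): moves to (1,1)(W), (1,0)(W); every one is W ⇒ L
(5,0): moves to (4,0)(W), (1,0)(W); every one is W ⇒ L
(5,1): moves to (4,1)(W), (1,1)(W), (4,0)(W); every one is W ⇒ L
(7,0): moves to (6,0)(W), (3,0)(W); every one is W ⇒ L
(7,1): moves to (6,1)(W), (3,1)(W), (6,0)(W); every one is W ⇒ L
Every other cell has at least one move into one of the L cells above, so it is W.
(2,1): one of the L cells justified above, so L
(4,1): the move to (0,1) reaches an L cell, so W
(8,1): the move to (7,1) reaches an L cell, so W

(2,1): L, (4,1): W, (8,1): W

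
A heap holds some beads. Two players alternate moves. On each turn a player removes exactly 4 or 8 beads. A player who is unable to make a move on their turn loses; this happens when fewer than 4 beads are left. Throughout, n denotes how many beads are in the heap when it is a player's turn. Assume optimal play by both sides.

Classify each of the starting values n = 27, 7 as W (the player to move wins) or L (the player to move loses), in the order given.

27: L, 7: W

Work bottom-up. With no move the player to move loses. Otherwise the position is W if at least one move leads to an L position for the opponent, and L if every move leads to a W.
n=0: no move → L
n=1: no move → L
n=2: no move → L
n=3: no move → L
n=4: →0(L), so W
n=5: →1(L), so W
n=6: →2(L), so W
n=7: →3(L), so W
n=8: →0(L), so W
n=9: →1(L), so W
n=10: →2(L), so W
n=11: →3(L), so W
n=12: →8(W), 4(W) — all W, so L
n=13: →9(W), 5(W) — all W, so L
n=14: →10(W), 6(W) — all W, so L
n=15: →11(W), 7(W) — all W, so L
n=16: →12(L), so W
n=17: →13(L), so W
n=18: →14(L), so W
n=19: →15(L), so W
n=20: →12(L), so W
n=21: →13(L), so W
n=22: →14(L), so W
n=23: →15(L), so W
n=24: →20(W), 16(W) — all W, so L
n=25: →21(W), 17(W) — all W, so L
n=26: →22(W), 18(W) — all W, so L
n=27: →23(W), 19(W) — all W, so L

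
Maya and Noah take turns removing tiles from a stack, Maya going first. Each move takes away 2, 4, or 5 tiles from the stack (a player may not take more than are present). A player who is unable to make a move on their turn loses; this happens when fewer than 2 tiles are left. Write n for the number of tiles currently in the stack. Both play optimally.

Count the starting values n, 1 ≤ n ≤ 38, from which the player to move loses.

11

Compute win/loss labels from the base case upward. A position with no move is L. Any other position is W if it can reach an L in one move, else L.
n=0: no move → L
n=1: no move → L
n=2: W (go to 0, an L position)
n=3: W (go to 1, an L position)
n=4: W (go to 0, an L position)
n=5: W (go to 1, an L position)
n=6: W (go to 1, an L position)
n=7: L (options 5(W), 3(W), 2(W) are all W)
n=8: L (options 6(W), 4(W), 3(W) are all W)
n=9: W (go to 7, an L position)
n=10: W (go to 8, an L position)
n=11: W (go to 7, an L position)
n=12: W (go to 8, an L position)
n=13: W (go to 8, an L position)
n=14: L (options 12(W), 10(W), 9(W) are all W)
n=15: L (options 13(W), 11(W), 10(W) are all W)
n=16: W (go to 14, an L position)
n=17: W (go to 15, an L position)
n=18: W (go to 14, an L position)
n=19: W (go to 15, an L position)
n=20: W (go to 15, an L position)
n=21: L (options 19(W), 17(W), 16(W) are all W)
n=22: L (options 20(W), 18(W), 17(W) are all W)
n=23: W (go to 21, an L position)
n=24: W (go to 22, an L position)
n=25: W (go to 21, an L position)
n=26: W (go to 22, an L position)
n=27: W (go to 22, an L position)
n=28: L (options 26(W), 24(W), 23(W) are all W)
n=29: L (options 27(W), 25(W), 24(W) are all W)
n=30: W (go to 28, an L position)
n=31: W (go to 29, an L position)
n=32: W (go to 28, an L position)
n=33: W (go to 29, an L position)
n=34: W (go to 29, an L position)
n=35: L (options 33(W), 31(W), 30(W) are all W)
n=36: L (options 34(W), 32(W), 31(W) are all W)
n=37: W (go to 35, an L position)
n=38: W (go to 36, an L position)
L entries with 1 ≤ n ≤ 38 (n=0 is outside the asked range and is not counted): n = 1, 7, 8, 14, 15, 21, 22, 28, 29, 35, 36; that makes 11.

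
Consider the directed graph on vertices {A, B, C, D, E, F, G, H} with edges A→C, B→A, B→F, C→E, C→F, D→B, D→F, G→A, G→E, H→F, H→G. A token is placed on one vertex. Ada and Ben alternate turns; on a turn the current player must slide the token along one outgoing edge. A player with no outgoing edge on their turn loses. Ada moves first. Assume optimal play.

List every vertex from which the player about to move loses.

A, E, F

Label each position W (a win for the player to move) or L (a loss). A position with no legal move is L; any other position is W exactly when some move reaches an L, and L when every move reaches a W.
Every edge goes from a vertex to one that appears earlier in the order E, F, C, A, G, H, B, D, so processing vertices in that order labels each vertex after all of its successors.
E: no outgoing edge → L
F: no outgoing edge → L
C: reaches L-position F → W
A: only reaches C(W), which is W → L
G: reaches L-position A → W
H: reaches L-position F → W
B: reaches L-position A → W
D: reaches L-position F → W
Reading off the rows marked L gives the requested list; there are 3 such vertices.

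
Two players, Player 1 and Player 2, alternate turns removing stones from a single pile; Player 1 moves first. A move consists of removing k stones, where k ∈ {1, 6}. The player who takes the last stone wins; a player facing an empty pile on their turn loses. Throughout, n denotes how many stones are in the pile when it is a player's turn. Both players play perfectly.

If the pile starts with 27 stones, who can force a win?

Positions with no move are L. A position that does have a move is losing for the player to move precisely when every available move leads to a winning position for the opponent. Fill in the labels:
n=0: no move → L
n=1: W (go to 0, an L position)
n=2: L (sole option 1(W) is W)
n=3: W (go to 2, an L position)
n=4: L (sole option 3(W) is W)
n=5: W (go to 4, an L position)
n=6: W (go to 0, an L position)
n=7: L (options 6(W), 1(W) are all W)
n=8: W (go to 7, an L position)
n=9: L (options 8(W), 3(W) are all W)
n=10: W (go to 9, an L position)
n=11: L (options 10(W), 5(W) are all W)
n=12: W (go to 11, an L position)
n=13: W (go to 7, an L position)
n=14: L (options 13(W), 8(W) are all W)
n=15: W (go to 14, an L position)
n=16: L (options 15(W), 10(W) are all W)
n=17: W (go to 16, an L position)
n=18: L (options 17(W), 12(W) are all W)
n=19: W (go to 18, an L position)
n=20: W (go to 14, an L position)
n=21: L (options 20(W), 15(W) are all W)
n=22: W (go to 21, an L position)
n=23: L (options 22(W), 17(W) are all W)
n=24: W (go to 23, an L position)
n=25: L (options 24(W), 19(W) are all W)
n=26: W (go to 25, an L position)
n=27: W (go to 21, an L position)
The starting position 27 is W: Player 1 should remove 6, leaving 21, handing over an L position.

Player 1 wins.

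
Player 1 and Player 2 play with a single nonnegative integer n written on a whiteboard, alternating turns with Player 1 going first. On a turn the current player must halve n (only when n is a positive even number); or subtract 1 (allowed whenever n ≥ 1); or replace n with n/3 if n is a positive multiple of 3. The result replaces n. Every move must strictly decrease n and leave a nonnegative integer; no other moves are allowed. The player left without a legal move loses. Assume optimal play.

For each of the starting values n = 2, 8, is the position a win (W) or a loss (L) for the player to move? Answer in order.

Build the W/L table. Terminal = L. A non-terminal position is W if it has a move to some L; otherwise it is L.
n=0: no move → L
n=1: →0(L), so W
n=2: →1(W) only, which is W, so L
n=3: →2(L), so W
n=4: →2(L), so W
n=5: →4(W) only, which is W, so L
n=6: →2(L), so W
n=7: →6(W) only, which is W, so L
n=8: →7(L), so W

2: L, 8: W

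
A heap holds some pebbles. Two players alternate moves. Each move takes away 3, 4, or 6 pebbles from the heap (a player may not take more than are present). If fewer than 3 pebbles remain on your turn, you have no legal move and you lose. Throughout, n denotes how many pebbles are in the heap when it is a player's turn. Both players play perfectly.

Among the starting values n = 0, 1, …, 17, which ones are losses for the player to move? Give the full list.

Positions with no move are L. A position that does have a move is losing for the player to move precisely when every available move leads to a winning position for the opponent. Fill in the labels:
n=0: no move → L
n=1: no move → L
n=2: no move → L
n=3: reaches L-position 0 → W
n=4: reaches L-position 1 → W
n=5: reaches L-position 2 → W
n=6: reaches L-position 2 → W
n=7: reaches L-position 1 → W
n=8: reaches L-position 2 → W
n=9: only reaches 6(W), 5(W), 3(W), all W → L
n=10: only reaches 7(W), 6(W), 4(W), all W → L
n=11: only reaches 8(W), 7(W), 5(W), all W → L
n=12: reaches L-position 9 → W
n=13: reaches L-position 10 → W
n=14: reaches L-position 11 → W
n=15: reaches L-position 11 → W
n=16: reaches L-position 10 → W
n=17: reaches L-position 11 → W
The losing starting values of n are exactly the entries labelled L in this table (6 of them).

0, 1, 2, 9, 10, 11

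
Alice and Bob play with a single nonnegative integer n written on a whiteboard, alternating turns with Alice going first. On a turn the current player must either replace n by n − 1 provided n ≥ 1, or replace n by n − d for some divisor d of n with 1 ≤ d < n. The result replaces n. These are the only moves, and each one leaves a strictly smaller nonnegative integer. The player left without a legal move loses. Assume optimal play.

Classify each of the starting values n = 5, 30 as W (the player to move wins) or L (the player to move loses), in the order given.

5: L, 30: W

Compute win/loss labels from the base case upward. A position with no move is L. Any other position is W if it can reach an L in one move, else L.
n=0: no move → L
n=1: →0(L), so W
n=2: →1(W) only, which is W, so L
n=3: →2(L), so W
n=4: →2(L), so W
n=5: →4(W) only, which is W, so L
n=6: →5(L), so W
n=7: →6(W) only, which is W, so L
n=8: →7(L), so W
n=9: →6(W), 8(W) — all W, so L
n=10: →5(L), so W
n=11: →10(W) only, which is W, so L
n=12: →9(L), so W
n=13: →12(W) only, which is W, so L
n=14: →7(L), so W
n=15: →10(W), 12(W), 14(W) — all W, so L
n=16: →15(L), so W
n=17: →16(W) only, which is W, so L
n=18: →9(L), so W
n=19: →18(W) only, which is W, so L
n=20: →15(L), so W
n=21: →14(W), 18(W), 20(W) — all W, so L
n=22: →11(L), so W
n=23: →22(W) only, which is W, so L
n=24: →21(L), so W
n=25: →20(W), 24(W) — all W, so L
n=26: →13(L), so W
n=27: →18(W), 24(W), 26(W) — all W, so L
n=28: →21(L), so W
n=29: →28(W) only, which is W, so L
n=30: →15(L), so W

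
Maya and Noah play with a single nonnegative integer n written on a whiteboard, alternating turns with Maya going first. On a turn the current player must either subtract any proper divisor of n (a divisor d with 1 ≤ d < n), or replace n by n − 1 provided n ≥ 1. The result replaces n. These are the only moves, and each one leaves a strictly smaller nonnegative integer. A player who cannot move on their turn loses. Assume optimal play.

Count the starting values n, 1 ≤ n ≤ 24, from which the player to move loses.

11

Positions with no move are L. A position that does have a move is losing for the player to move precisely when every available move leads to a winning position for the opponent. Fill in the labels:
n=0: no move → L
n=1: can move to 0, which is L ⇒ W
n=2: the only move is to 1(W), a W ⇒ L
n=3: can move to 2, which is L ⇒ W
n=4: can move to 2, which is L ⇒ W
n=5: the only move is to 4(W), a W ⇒ L
n=6: can move to 5, which is L ⇒ W
n=7: the only move is to 6(W), a W ⇒ L
n=8: can move to 7, which is L ⇒ W
n=9: moves to 6(W), 8(W); every one is W ⇒ L
n=10: can move to 5, which is L ⇒ W
n=11: the only move is to 10(W), a W ⇒ L
n=12: can move to 9, which is L ⇒ W
n=13: the only move is to 12(W), a W ⇒ L
n=14: can move to 7, which is L ⇒ W
n=15: moves to 10(W), 12(W), 14(W); every one is W ⇒ L
n=16: can move to 15, which is L ⇒ W
n=17: the only move is to 16(W), a W ⇒ L
n=18: can move to 9, which is L ⇒ W
n=19: the only move is to 18(W), a W ⇒ L
n=20: can move to 15, which is L ⇒ W
n=21: moves to 14(W), 18(W), 20(W); every one is W ⇒ L
n=22: can move to 11, which is L ⇒ W
n=23: the only move is to 22(W), a W ⇒ L
n=24: can move to 21, which is L ⇒ W
L entries with 1 ≤ n ≤ 24 (n=0 is outside the asked range and is not counted): n = 2, 5, 7, 9, 11, 13, 15, 17, 19, 21, 23; that makes 11.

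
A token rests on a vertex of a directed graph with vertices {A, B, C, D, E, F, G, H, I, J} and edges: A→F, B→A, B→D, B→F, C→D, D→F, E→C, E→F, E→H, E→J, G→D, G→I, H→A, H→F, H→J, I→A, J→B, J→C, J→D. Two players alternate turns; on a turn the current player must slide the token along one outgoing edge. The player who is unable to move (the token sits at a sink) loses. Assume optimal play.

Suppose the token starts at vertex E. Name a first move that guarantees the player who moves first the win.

Move to C.

Classify positions by backward induction: terminal positions (no move available) are L. From any other position, the mover wins iff some move reaches an L.
Every edge goes from a vertex to one that appears earlier in the order F, D, A, B, C, I, J, H, G, E, so processing vertices in that order labels each vertex after all of its successors.
F: no outgoing edge → L
D: W (go to F, an L position)
A: W (go to F, an L position)
B: W (go to F, an L position)
C: L (sole option D(W) is W)
I: L (sole option A(W) is W)
J: W (go to C, an L position)
H: W (go to F, an L position)
G: W (go to I, an L position)
E: W (go to C, an L position)
From E, the L positions reachable in one move are: C, F. Any move reaching one of these is winning.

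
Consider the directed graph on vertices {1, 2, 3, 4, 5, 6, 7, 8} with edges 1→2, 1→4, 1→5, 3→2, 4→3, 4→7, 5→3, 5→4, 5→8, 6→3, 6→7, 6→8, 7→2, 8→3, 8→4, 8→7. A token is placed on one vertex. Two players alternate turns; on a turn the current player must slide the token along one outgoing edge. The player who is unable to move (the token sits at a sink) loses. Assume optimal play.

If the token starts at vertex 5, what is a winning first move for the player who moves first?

Build the W/L table. Terminal = L. A non-terminal position is W if it has a move to some L; otherwise it is L.
Every edge goes from a vertex to one that appears earlier in the order 2, 3, 7, 4, 8, 5, 1, 6, so processing vertices in that order labels each vertex after all of its successors.
2: no outgoing edge → L
3: reaches L-position 2 → W
7: reaches L-position 2 → W
4: only reaches 7(W), 3(W), all W → L
8: reaches L-position 4 → W
5: reaches L-position 4 → W
1: reaches L-position 4 → W
6: only reaches 8(W), 7(W), 3(W), all W → L
From 5, the L positions reachable in one move are: 4.

Move to 4.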